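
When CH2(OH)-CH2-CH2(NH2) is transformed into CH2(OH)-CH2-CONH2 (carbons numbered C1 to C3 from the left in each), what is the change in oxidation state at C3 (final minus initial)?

+4

Before: C3 has 1 bond to C, 2 bonds to H, 1 bond to N → oxidation state -1.
After: C3 has 1 bond to C, 2 bonds to O, 1 bond to N → oxidation state +3.
Δ = +3 − (-1) = +4, so this is an oxidation at C3.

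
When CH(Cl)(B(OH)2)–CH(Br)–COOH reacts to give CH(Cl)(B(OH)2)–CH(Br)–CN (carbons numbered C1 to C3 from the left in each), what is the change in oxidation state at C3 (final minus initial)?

Before: C3 has 1 bond to C, 3 bonds to O → oxidation state +3.
After: C3 has 1 bond to C, 3 bonds to N → oxidation state +3.
Δ = +3 − (+3) = 0, so no net redox change at C3.

0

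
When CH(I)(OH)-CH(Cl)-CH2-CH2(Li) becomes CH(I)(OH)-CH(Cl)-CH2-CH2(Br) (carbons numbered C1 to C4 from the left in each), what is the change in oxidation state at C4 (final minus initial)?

+2

Before: C4 has 1 bond to C, 2 bonds to H, 1 bond to Li → oxidation state -3.
After: C4 has 1 bond to C, 2 bonds to H, 1 bond to Br → oxidation state -1.
Δ = -1 − (-3) = +2, so this is an oxidation at C4.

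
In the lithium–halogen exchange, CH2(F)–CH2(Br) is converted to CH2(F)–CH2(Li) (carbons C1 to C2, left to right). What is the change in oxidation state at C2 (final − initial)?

Before: C2 has 1 bond to C, 2 bonds to H, 1 bond to Br → oxidation state -1.
After: C2 has 1 bond to C, 2 bonds to H, 1 bond to Li → oxidation state -3.
Δ = -3 − (-1) = -2, so this is a reduction at C2.

-2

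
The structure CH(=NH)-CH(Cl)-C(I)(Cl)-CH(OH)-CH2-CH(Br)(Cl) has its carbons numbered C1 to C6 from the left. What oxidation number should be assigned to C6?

C6 has one bond to C (0), one bond to Br (+1), one bond to H (-1), one bond to Cl (+1).
Oxidation state = 0 + 1 − 1 + 1 = +1.

+1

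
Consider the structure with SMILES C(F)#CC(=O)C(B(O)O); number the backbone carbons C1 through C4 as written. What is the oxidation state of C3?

+2

C3 has one bond to C (0), one bond to C (0), a double bond to O (2×+1 = +2).
Oxidation state = 0 + 0 + 2 = +2.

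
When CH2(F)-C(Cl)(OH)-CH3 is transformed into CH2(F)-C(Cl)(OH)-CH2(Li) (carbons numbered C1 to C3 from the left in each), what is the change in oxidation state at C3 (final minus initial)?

0

Before: C3 has 1 bond to C, 3 bonds to H → oxidation state -3.
After: C3 has 1 bond to C, 2 bonds to H, 1 bond to Li → oxidation state -3.
Δ = -3 − (-3) = 0, so no net redox change at C3.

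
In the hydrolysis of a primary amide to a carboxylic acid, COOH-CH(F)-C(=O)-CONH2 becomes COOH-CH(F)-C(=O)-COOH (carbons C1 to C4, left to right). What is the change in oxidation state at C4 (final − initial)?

0

Before: C4 has 1 bond to C, 2 bonds to O, 1 bond to N → oxidation state +3.
After: C4 has 1 bond to C, 3 bonds to O → oxidation state +3.
Δ = +3 − (+3) = 0, so no net redox change at C4.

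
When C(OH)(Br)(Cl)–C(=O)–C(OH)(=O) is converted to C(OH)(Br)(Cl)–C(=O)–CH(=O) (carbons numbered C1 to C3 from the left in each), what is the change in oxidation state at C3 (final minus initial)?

-2

Before: C3 has 1 bond to C, 3 bonds to O → oxidation state +3.
After: C3 has 1 bond to C, 1 bond to H, 2 bonds to O → oxidation state +1.
Δ = +1 − (+3) = -2, so this is a reduction at C3.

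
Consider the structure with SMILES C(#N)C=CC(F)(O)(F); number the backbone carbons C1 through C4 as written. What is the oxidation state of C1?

C1 has one bond to C (0), a triple bond to N (3×+1 = +3).
Oxidation state = 0 + 3 = +3.

+3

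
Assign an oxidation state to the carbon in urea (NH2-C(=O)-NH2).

The carbon has one bond to N (+1), a double bond to O (2×+1 = +2), one bond to N (+1).
Oxidation state = +1 + 2 + 1 = +4.

+4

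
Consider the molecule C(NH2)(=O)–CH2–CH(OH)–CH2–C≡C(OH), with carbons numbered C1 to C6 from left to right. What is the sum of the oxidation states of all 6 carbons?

Tallying each carbon's bonds:
C1: 1C, 2O, 1N → 0 + 2 + 1 = +3
C2: 2C, 2H → 0 − 2 = -2
C3: 2C, 1H, 1O → 0 − 1 + 1 = 0
C4: 2C, 2H → 0 − 2 = -2
C5: 4C → 0 = 0
C6: 3C, 1O → 0 + 1 = +1
Sum = +3 − 2 + 0 − 2 + 0 + 1 = 0.

0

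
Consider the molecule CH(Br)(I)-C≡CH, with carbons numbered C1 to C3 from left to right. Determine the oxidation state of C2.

Count +1 for every bond to an atom more electronegative than carbon and −1 for every bond to one less electronegative; C–C bonds are 0.
C2 has one bond to C (0), a triple bond to C (3×0 = 0).
Oxidation state = 0 + 0 = 0.

0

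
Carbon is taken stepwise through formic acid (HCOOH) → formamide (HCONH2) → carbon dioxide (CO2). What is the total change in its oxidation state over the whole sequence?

+2

Carbon oxidation states along the series — formic acid: +2, formamide: +2, carbon dioxide: +4.
Net change = +4 − (+2) = +2.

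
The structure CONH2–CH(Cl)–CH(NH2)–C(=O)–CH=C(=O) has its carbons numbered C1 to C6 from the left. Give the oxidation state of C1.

+3

Assign +1 per bond to O/N/halogen, −1 per bond to H or an electropositive element, and 0 per bond to carbon.
C1 has one bond to C (0), a double bond to O (2×+1 = +2), one bond to N (+1).
Oxidation state = 0 + 2 + 1 = +3.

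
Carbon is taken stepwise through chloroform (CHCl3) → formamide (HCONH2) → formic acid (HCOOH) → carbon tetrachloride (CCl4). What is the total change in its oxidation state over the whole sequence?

+2

Carbon oxidation states along the series — chloroform: +2, formamide: +2, formic acid: +2, carbon tetrachloride: +4.
Net change = +4 − (+2) = +2.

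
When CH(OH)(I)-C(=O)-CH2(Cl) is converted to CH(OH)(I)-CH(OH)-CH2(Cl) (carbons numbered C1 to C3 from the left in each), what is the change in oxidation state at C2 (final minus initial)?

-2

Before: C2 has 2 bonds to C, 2 bonds to O → oxidation state +2.
After: C2 has 2 bonds to C, 1 bond to H, 1 bond to O → oxidation state 0.
Δ = 0 − (+2) = -2, so this is a reduction at C2.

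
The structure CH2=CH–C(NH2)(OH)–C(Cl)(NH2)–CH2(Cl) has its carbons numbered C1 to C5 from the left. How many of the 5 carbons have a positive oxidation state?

2

Count +1 for every bond to an atom more electronegative than carbon and −1 for every bond to one less electronegative; C–C bonds are 0. Tallying each carbon:
C1: 2C, 2H → 0 − 2 = -2
C2: 3C, 1H → 0 − 1 = -1
C3: 2C, 1O, 1N → 0 + 1 + 1 = +2
C4: 2C, 1N, 1Cl → 0 + 1 + 1 = +2
C5: 1C, 2H, 1Cl → 0 − 2 + 1 = -1
2 carbons (C3, C4) meet the condition.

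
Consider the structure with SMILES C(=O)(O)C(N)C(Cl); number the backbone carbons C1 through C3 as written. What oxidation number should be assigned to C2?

0

Each bond to a more electronegative atom (O, N, halogen) counts +1, each bond to a less electronegative atom (H, metal, B, Si) counts −1, and each C–C bond counts 0.
C2 has one bond to C (0), one bond to C (0), one bond to N (+1), one bond to H (-1).
Oxidation state = 0 + 0 + 1 − 1 = 0.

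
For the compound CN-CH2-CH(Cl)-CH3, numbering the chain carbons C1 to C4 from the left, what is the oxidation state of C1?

C1 has one bond to C (0), a triple bond to N (3×+1 = +3).
Oxidation state = 0 + 3 = +3.

+3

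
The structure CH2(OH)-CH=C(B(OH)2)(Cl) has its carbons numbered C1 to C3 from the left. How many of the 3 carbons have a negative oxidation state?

2

Count +1 for every bond to an atom more electronegative than carbon and −1 for every bond to one less electronegative; C–C bonds are 0. Tallying each carbon:
C1: 1C, 2H, 1O → 0 − 2 + 1 = -1
C2: 3C, 1H → 0 − 1 = -1
C3: 2C, 1Cl, 1B → 0 + 1 − 1 = 0
2 carbons (C1, C2) meet the condition.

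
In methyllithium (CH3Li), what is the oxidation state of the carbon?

-4

Assign +1 per bond to O/N/halogen, −1 per bond to H or an electropositive element, and 0 per bond to carbon.
The carbon has one bond to H (-1), one bond to H (-1), one bond to H (-1), one bond to Li (-1).
Oxidation state = -1 − 1 − 1 − 1 = -4.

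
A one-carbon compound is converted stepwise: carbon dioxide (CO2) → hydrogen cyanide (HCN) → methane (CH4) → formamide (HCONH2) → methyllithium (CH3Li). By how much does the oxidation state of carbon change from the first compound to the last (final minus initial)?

-8

Carbon oxidation states along the series — carbon dioxide: +4, hydrogen cyanide: +2, methane: -4, formamide: +2, methyllithium: -4.
Net change = -4 − (+4) = -8.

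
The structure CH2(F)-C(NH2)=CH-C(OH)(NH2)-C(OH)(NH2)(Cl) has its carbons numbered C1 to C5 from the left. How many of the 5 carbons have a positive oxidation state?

Tallying each carbon's bonds:
C1: 1C, 2H, 1F → 0 − 2 + 1 = -1
C2: 3C, 1N → 0 + 1 = +1
C3: 3C, 1H → 0 − 1 = -1
C4: 2C, 1O, 1N → 0 + 1 + 1 = +2
C5: 1C, 1O, 1N, 1Cl → 0 + 1 + 1 + 1 = +3
3 carbons (C2, C4, C5) meet the condition.

3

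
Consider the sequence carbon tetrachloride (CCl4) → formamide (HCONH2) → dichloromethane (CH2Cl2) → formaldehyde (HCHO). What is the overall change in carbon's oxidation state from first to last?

Carbon oxidation states along the series — carbon tetrachloride: +4, formamide: +2, dichloromethane: 0, formaldehyde: 0.
Net change = 0 − (+4) = -4.

-4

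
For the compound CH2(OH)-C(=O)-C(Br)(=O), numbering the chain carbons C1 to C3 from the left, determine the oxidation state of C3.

+3

C3 has one bond to C (0), one bond to Br (+1), a double bond to O (2×+1 = +2).
Oxidation state = 0 + 1 + 2 = +3.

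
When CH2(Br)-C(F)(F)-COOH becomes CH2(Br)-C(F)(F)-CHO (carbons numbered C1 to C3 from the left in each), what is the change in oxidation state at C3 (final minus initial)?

Before: C3 has 1 bond to C, 3 bonds to O → oxidation state +3.
After: C3 has 1 bond to C, 1 bond to H, 2 bonds to O → oxidation state +1.
Δ = +1 − (+3) = -2, so this is a reduction at C3.

-2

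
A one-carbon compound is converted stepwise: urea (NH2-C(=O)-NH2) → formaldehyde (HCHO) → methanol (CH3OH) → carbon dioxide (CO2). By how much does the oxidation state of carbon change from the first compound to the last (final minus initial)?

0

Carbon oxidation states along the series — urea: +4, formaldehyde: 0, methanol: -2, carbon dioxide: +4.
Net change = +4 − (+4) = 0.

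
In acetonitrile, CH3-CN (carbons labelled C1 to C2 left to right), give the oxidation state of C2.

+3

Bonds to more-electronegative neighbours contribute +1 each, bonds to H or metals contribute −1 each, and C–C bonds contribute 0.
C2 has a triple bond to N (3×+1 = +3), one bond to C (0).
Oxidation state = +3 + 0 = +3.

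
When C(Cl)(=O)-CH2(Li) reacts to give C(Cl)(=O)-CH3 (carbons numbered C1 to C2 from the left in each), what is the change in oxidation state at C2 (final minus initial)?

Before: C2 has 1 bond to C, 2 bonds to H, 1 bond to Li → oxidation state -3.
After: C2 has 1 bond to C, 3 bonds to H → oxidation state -3.
Δ = -3 − (-3) = 0, so no net redox change at C2.

0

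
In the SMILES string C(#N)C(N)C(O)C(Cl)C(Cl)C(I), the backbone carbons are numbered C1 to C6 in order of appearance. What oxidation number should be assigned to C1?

+3

C1 has one bond to C (0), a triple bond to N (3×+1 = +3).
Oxidation state = 0 + 3 = +3.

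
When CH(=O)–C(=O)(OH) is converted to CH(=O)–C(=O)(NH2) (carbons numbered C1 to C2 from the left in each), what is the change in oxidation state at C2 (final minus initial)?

Before: C2 has 1 bond to C, 3 bonds to O → oxidation state +3.
After: C2 has 1 bond to C, 2 bonds to O, 1 bond to N → oxidation state +3.
Δ = +3 − (+3) = 0, so no net redox change at C2.

0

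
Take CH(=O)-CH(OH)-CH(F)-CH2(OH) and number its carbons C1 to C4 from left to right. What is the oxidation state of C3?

Each bond to a more electronegative atom (O, N, halogen) counts +1, each bond to a less electronegative atom (H, metal, B, Si) counts −1, and each C–C bond counts 0.
C3 has one bond to C (0), one bond to C (0), one bond to H (-1), one bond to F (+1).
Oxidation state = 0 + 0 − 1 + 1 = 0.

0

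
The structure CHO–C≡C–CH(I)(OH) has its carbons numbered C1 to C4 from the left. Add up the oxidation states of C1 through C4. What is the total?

Bonds to more-electronegative neighbours contribute +1 each, bonds to H or metals contribute −1 each, and C–C bonds contribute 0. Tallying each carbon:
C1: 1C, 1H, 2O → 0 − 1 + 2 = +1
C2: 4C → 0 = 0
C3: 4C → 0 = 0
C4: 1C, 1H, 1O, 1I → 0 − 1 + 1 + 1 = +1
Sum = +1 + 0 + 0 + 1 = +2.

+2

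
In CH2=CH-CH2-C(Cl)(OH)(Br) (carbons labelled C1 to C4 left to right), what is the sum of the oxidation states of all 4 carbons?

Tallying each carbon's bonds:
C1: 2C, 2H → 0 − 2 = -2
C2: 3C, 1H → 0 − 1 = -1
C3: 2C, 2H → 0 − 2 = -2
C4: 1C, 1O, 1Cl, 1Br → 0 + 1 + 1 + 1 = +3
Sum = -2 − 1 − 2 + 3 = -2.

-2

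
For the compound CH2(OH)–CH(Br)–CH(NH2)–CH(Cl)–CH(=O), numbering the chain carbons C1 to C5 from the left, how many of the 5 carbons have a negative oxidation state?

1

Tallying each carbon's bonds:
C1: 1C, 2H, 1O → 0 − 2 + 1 = -1
C2: 2C, 1H, 1Br → 0 − 1 + 1 = 0
C3: 2C, 1H, 1N → 0 − 1 + 1 = 0
C4: 2C, 1H, 1Cl → 0 − 1 + 1 = 0
C5: 1C, 1H, 2O → 0 − 1 + 2 = +1
1 carbon (C1) meets the condition.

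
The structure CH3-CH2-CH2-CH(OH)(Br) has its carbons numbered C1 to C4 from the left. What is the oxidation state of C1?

-3

C1 has one bond to C (0), one bond to H (-1), one bond to H (-1), one bond to H (-1).
Oxidation state = 0 − 1 − 1 − 1 = -3.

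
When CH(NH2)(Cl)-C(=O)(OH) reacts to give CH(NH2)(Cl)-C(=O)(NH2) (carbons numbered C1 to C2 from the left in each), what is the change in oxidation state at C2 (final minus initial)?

0

Before: C2 has 1 bond to C, 3 bonds to O → oxidation state +3.
After: C2 has 1 bond to C, 2 bonds to O, 1 bond to N → oxidation state +3.
Δ = +3 − (+3) = 0, so no net redox change at C2.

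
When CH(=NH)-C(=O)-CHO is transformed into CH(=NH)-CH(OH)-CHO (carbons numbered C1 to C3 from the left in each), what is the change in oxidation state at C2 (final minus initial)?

-2

Before: C2 has 2 bonds to C, 2 bonds to O → oxidation state +2.
After: C2 has 2 bonds to C, 1 bond to H, 1 bond to O → oxidation state 0.
Δ = 0 − (+2) = -2, so this is a reduction at C2.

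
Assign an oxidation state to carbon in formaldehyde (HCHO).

0

The carbon has one bond to H (-1), one bond to H (-1), a double bond to O (2×+1 = +2).
Oxidation state = -1 − 1 + 2 = 0.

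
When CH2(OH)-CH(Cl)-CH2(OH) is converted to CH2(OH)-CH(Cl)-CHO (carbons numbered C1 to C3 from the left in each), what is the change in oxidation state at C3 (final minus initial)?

+2

Before: C3 has 1 bond to C, 2 bonds to H, 1 bond to O → oxidation state -1.
After: C3 has 1 bond to C, 1 bond to H, 2 bonds to O → oxidation state +1.
Δ = +1 − (-1) = +2, so this is an oxidation at C3.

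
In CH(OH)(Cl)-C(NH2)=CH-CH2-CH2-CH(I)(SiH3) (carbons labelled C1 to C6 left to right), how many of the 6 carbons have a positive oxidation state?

2

Tallying each carbon's bonds:
C1: 1C, 1H, 1O, 1Cl → 0 − 1 + 1 + 1 = +1
C2: 3C, 1N → 0 + 1 = +1
C3: 3C, 1H → 0 − 1 = -1
C4: 2C, 2H → 0 − 2 = -2
C5: 2C, 2H → 0 − 2 = -2
C6: 1C, 1H, 1I, 1Si → 0 − 1 + 1 − 1 = -1
2 carbons (C1, C2) meet the condition.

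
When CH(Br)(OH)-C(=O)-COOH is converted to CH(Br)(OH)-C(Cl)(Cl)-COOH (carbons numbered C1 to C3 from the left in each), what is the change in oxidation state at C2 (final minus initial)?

0

Before: C2 has 2 bonds to C, 2 bonds to O → oxidation state +2.
After: C2 has 2 bonds to C, 2 bonds to Cl → oxidation state +2.
Δ = +2 − (+2) = 0, so no net redox change at C2.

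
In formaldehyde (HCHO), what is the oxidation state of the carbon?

Count +1 for every bond to an atom more electronegative than carbon and −1 for every bond to one less electronegative; C–C bonds are 0.
The carbon has one bond to H (-1), one bond to H (-1), a double bond to O (2×+1 = +2).
Oxidation state = -1 − 1 + 2 = 0.

0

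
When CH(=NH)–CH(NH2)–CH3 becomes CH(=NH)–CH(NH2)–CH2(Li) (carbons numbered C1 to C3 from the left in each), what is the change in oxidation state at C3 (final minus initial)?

0

Before: C3 has 1 bond to C, 3 bonds to H → oxidation state -3.
After: C3 has 1 bond to C, 2 bonds to H, 1 bond to Li → oxidation state -3.
Δ = -3 − (-3) = 0, so no net redox change at C3.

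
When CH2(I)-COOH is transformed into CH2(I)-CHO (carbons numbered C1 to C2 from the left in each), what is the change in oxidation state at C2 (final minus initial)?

Before: C2 has 1 bond to C, 3 bonds to O → oxidation state +3.
After: C2 has 1 bond to C, 1 bond to H, 2 bonds to O → oxidation state +1.
Δ = +1 − (+3) = -2, so this is a reduction at C2.

-2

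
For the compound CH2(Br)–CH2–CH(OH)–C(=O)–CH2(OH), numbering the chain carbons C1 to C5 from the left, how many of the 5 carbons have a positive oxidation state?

1

Bonds to more-electronegative neighbours contribute +1 each, bonds to H or metals contribute −1 each, and C–C bonds contribute 0. Tallying each carbon:
C1: 1C, 2H, 1Br → 0 − 2 + 1 = -1
C2: 2C, 2H → 0 − 2 = -2
C3: 2C, 1H, 1O → 0 − 1 + 1 = 0
C4: 2C, 2O → 0 + 2 = +2
C5: 1C, 2H, 1O → 0 − 2 + 1 = -1
1 carbon (C4) meets the condition.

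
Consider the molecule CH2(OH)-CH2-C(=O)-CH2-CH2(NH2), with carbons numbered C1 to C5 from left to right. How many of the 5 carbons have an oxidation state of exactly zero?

0

Tallying each carbon's bonds:
C1: 1C, 2H, 1O → 0 − 2 + 1 = -1
C2: 2C, 2H → 0 − 2 = -2
C3: 2C, 2O → 0 + 2 = +2
C4: 2C, 2H → 0 − 2 = -2
C5: 1C, 2H, 1N → 0 − 2 + 1 = -1
0 carbons meet the condition.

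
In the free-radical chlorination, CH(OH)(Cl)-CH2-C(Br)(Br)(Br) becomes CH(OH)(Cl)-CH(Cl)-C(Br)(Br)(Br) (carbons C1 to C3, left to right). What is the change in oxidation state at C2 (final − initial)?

Before: C2 has 2 bonds to C, 2 bonds to H → oxidation state -2.
After: C2 has 2 bonds to C, 1 bond to H, 1 bond to Cl → oxidation state 0.
Δ = 0 − (-2) = +2, so this is an oxidation at C2.

+2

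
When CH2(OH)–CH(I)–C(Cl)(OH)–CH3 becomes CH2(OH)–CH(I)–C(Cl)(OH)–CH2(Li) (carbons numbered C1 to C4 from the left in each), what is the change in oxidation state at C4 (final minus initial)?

0

Before: C4 has 1 bond to C, 3 bonds to H → oxidation state -3.
After: C4 has 1 bond to C, 2 bonds to H, 1 bond to Li → oxidation state -3.
Δ = -3 − (-3) = 0, so no net redox change at C4.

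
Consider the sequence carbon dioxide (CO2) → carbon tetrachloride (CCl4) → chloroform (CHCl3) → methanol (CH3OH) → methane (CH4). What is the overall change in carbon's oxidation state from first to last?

-8

Carbon oxidation states along the series — carbon dioxide: +4, carbon tetrachloride: +4, chloroform: +2, methanol: -2, methane: -4.
Net change = -4 − (+4) = -8.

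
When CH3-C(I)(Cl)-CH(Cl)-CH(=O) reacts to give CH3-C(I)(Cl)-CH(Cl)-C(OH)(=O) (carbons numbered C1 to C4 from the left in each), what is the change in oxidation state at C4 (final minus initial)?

+2

Before: C4 has 1 bond to C, 1 bond to H, 2 bonds to O → oxidation state +1.
After: C4 has 1 bond to C, 3 bonds to O → oxidation state +3.
Δ = +3 − (+1) = +2, so this is an oxidation at C4.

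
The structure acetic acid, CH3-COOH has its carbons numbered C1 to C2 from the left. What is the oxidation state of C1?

Assign +1 per bond to O/N/halogen, −1 per bond to H or an electropositive element, and 0 per bond to carbon.
C1 has one bond to H (-1), one bond to H (-1), one bond to H (-1), one bond to C (0).
Oxidation state = -1 − 1 − 1 + 0 = -3.

-3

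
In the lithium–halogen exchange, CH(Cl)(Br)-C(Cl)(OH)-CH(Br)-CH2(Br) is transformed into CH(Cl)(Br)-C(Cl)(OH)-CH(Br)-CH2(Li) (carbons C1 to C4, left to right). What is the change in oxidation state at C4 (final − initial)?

Before: C4 has 1 bond to C, 2 bonds to H, 1 bond to Br → oxidation state -1.
After: C4 has 1 bond to C, 2 bonds to H, 1 bond to Li → oxidation state -3.
Δ = -3 − (-1) = -2, so this is a reduction at C4.

-2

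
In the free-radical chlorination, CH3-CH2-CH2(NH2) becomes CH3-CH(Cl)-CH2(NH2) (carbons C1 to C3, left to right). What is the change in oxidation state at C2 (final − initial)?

Before: C2 has 2 bonds to C, 2 bonds to H → oxidation state -2.
After: C2 has 2 bonds to C, 1 bond to H, 1 bond to Cl → oxidation state 0.
Δ = 0 − (-2) = +2, so this is an oxidation at C2.

+2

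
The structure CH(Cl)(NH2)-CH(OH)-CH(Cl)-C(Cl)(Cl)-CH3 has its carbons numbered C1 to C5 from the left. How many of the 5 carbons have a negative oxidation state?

1

Each bond to a more electronegative atom (O, N, halogen) counts +1, each bond to a less electronegative atom (H, metal, B, Si) counts −1, and each C–C bond counts 0. Tallying each carbon:
C1: 1C, 1H, 1N, 1Cl → 0 − 1 + 1 + 1 = +1
C2: 2C, 1H, 1O → 0 − 1 + 1 = 0
C3: 2C, 1H, 1Cl → 0 − 1 + 1 = 0
C4: 2C, 2Cl → 0 + 2 = +2
C5: 1C, 3H → 0 − 3 = -3
1 carbon (C5) meets the condition.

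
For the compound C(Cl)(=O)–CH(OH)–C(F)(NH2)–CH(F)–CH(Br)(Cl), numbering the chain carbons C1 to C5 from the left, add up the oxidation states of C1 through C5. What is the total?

Assign +1 per bond to O/N/halogen, −1 per bond to H or an electropositive element, and 0 per bond to carbon. Tallying each carbon:
C1: 1C, 2O, 1Cl → 0 + 2 + 1 = +3
C2: 2C, 1H, 1O → 0 − 1 + 1 = 0
C3: 2C, 1N, 1F → 0 + 1 + 1 = +2
C4: 2C, 1H, 1F → 0 − 1 + 1 = 0
C5: 1C, 1H, 1Cl, 1Br → 0 − 1 + 1 + 1 = +1
Sum = +3 + 0 + 2 + 0 + 1 = +6.

+6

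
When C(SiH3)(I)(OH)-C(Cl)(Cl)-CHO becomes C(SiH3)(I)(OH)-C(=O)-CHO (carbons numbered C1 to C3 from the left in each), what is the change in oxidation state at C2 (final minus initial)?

Before: C2 has 2 bonds to C, 2 bonds to Cl → oxidation state +2.
After: C2 has 2 bonds to C, 2 bonds to O → oxidation state +2.
Δ = +2 − (+2) = 0, so no net redox change at C2.

0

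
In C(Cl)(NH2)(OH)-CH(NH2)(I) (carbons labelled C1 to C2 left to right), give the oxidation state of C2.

C2 has one bond to C (0), one bond to N (+1), one bond to H (-1), one bond to I (+1).
Oxidation state = 0 + 1 − 1 + 1 = +1.

+1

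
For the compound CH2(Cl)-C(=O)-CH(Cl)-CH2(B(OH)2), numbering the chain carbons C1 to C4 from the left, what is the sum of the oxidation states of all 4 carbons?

Count +1 for every bond to an atom more electronegative than carbon and −1 for every bond to one less electronegative; C–C bonds are 0. Tallying each carbon:
C1: 1C, 2H, 1Cl → 0 − 2 + 1 = -1
C2: 2C, 2O → 0 + 2 = +2
C3: 2C, 1H, 1Cl → 0 − 1 + 1 = 0
C4: 1C, 2H, 1B → 0 − 2 − 1 = -3
Sum = -1 + 2 + 0 − 3 = -2.

-2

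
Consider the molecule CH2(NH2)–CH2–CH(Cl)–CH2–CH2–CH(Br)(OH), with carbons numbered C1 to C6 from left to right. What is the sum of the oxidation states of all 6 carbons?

-6

Count +1 for every bond to an atom more electronegative than carbon and −1 for every bond to one less electronegative; C–C bonds are 0. Tallying each carbon:
C1: 1C, 2H, 1N → 0 − 2 + 1 = -1
C2: 2C, 2H → 0 − 2 = -2
C3: 2C, 1H, 1Cl → 0 − 1 + 1 = 0
C4: 2C, 2H → 0 − 2 = -2
C5: 2C, 2H → 0 − 2 = -2
C6: 1C, 1H, 1O, 1Br → 0 − 1 + 1 + 1 = +1
Sum = -1 − 2 + 0 − 2 − 2 + 1 = -6.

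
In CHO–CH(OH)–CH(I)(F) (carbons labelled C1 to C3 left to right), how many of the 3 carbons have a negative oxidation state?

0

Tallying each carbon's bonds:
C1: 1C, 1H, 2O → 0 − 1 + 2 = +1
C2: 2C, 1H, 1O → 0 − 1 + 1 = 0
C3: 1C, 1H, 1F, 1I → 0 − 1 + 1 + 1 = +1
0 carbons meet the condition.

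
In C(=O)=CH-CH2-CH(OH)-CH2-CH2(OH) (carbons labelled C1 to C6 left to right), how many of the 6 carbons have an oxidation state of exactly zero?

Assign +1 per bond to O/N/halogen, −1 per bond to H or an electropositive element, and 0 per bond to carbon. Tallying each carbon:
C1: 2C, 2O → 0 + 2 = +2
C2: 3C, 1H → 0 − 1 = -1
C3: 2C, 2H → 0 − 2 = -2
C4: 2C, 1H, 1O → 0 − 1 + 1 = 0
C5: 2C, 2H → 0 − 2 = -2
C6: 1C, 2H, 1O → 0 − 2 + 1 = -1
1 carbon (C4) meets the condition.

1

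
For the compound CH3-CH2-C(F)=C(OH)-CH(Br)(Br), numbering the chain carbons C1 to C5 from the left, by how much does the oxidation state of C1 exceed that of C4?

-4

C1: 1C, 3H → 0 − 3 = -3
C4: 3C, 1O → 0 + 1 = +1
Difference: -3 − (+1) = -4.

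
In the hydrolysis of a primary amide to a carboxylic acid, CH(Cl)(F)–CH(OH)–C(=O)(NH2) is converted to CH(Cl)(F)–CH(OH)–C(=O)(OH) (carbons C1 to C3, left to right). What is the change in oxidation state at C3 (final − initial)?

Before: C3 has 1 bond to C, 2 bonds to O, 1 bond to N → oxidation state +3.
After: C3 has 1 bond to C, 3 bonds to O → oxidation state +3.
Δ = +3 − (+3) = 0, so no net redox change at C3.

0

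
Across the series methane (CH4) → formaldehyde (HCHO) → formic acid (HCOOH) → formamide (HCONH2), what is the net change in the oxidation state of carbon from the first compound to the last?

Carbon oxidation states along the series — methane: -4, formaldehyde: 0, formic acid: +2, formamide: +2.
Net change = +2 − (-4) = +6.

+6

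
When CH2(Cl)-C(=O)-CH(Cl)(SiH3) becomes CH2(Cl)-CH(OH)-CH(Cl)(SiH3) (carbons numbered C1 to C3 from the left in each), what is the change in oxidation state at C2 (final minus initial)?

Before: C2 has 2 bonds to C, 2 bonds to O → oxidation state +2.
After: C2 has 2 bonds to C, 1 bond to H, 1 bond to O → oxidation state 0.
Δ = 0 − (+2) = -2, so this is a reduction at C2.

-2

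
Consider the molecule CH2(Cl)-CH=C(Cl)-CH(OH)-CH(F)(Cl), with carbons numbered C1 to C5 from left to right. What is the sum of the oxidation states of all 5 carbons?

0

Assign +1 per bond to O/N/halogen, −1 per bond to H or an electropositive element, and 0 per bond to carbon. Tallying each carbon:
C1: 1C, 2H, 1Cl → 0 − 2 + 1 = -1
C2: 3C, 1H → 0 − 1 = -1
C3: 3C, 1Cl → 0 + 1 = +1
C4: 2C, 1H, 1O → 0 − 1 + 1 = 0
C5: 1C, 1H, 1F, 1Cl → 0 − 1 + 1 + 1 = +1
Sum = -1 − 1 + 1 + 0 + 1 = 0.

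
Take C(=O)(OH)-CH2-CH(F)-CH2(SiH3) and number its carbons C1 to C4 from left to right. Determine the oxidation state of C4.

-3

Count +1 for every bond to an atom more electronegative than carbon and −1 for every bond to one less electronegative; C–C bonds are 0.
C4 has one bond to C (0), one bond to H (-1), one bond to H (-1), one bond to Si (-1).
Oxidation state = 0 − 1 − 1 − 1 = -3.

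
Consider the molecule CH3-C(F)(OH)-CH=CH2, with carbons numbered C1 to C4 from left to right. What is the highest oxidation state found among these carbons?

+2

Each bond to a more electronegative atom (O, N, halogen) counts +1, each bond to a less electronegative atom (H, metal, B, Si) counts −1, and each C–C bond counts 0. Tallying each carbon:
C1: 1C, 3H → 0 − 3 = -3
C2: 2C, 1O, 1F → 0 + 1 + 1 = +2
C3: 3C, 1H → 0 − 1 = -1
C4: 2C, 2H → 0 − 2 = -2
The highest value is +2.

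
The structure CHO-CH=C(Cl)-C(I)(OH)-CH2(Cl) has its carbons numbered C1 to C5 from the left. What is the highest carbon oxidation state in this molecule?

+2

Each bond to a more electronegative atom (O, N, halogen) counts +1, each bond to a less electronegative atom (H, metal, B, Si) counts −1, and each C–C bond counts 0. Tallying each carbon:
C1: 1C, 1H, 2O → 0 − 1 + 2 = +1
C2: 3C, 1H → 0 − 1 = -1
C3: 3C, 1Cl → 0 + 1 = +1
C4: 2C, 1O, 1I → 0 + 1 + 1 = +2
C5: 1C, 2H, 1Cl → 0 − 2 + 1 = -1
The highest value is +2.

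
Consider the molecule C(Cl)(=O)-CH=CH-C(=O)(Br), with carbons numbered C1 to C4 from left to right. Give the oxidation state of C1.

C1 has one bond to C (0), one bond to Cl (+1), a double bond to O (2×+1 = +2).
Oxidation state = 0 + 1 + 2 = +3.

+3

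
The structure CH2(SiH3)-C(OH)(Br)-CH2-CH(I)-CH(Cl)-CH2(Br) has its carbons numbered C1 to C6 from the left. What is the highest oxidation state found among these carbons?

Bonds to more-electronegative neighbours contribute +1 each, bonds to H or metals contribute −1 each, and C–C bonds contribute 0. Tallying each carbon:
C1: 1C, 2H, 1Si → 0 − 2 − 1 = -3
C2: 2C, 1O, 1Br → 0 + 1 + 1 = +2
C3: 2C, 2H → 0 − 2 = -2
C4: 2C, 1H, 1I → 0 − 1 + 1 = 0
C5: 2C, 1H, 1Cl → 0 − 1 + 1 = 0
C6: 1C, 2H, 1Br → 0 − 2 + 1 = -1
The highest value is +2.

+2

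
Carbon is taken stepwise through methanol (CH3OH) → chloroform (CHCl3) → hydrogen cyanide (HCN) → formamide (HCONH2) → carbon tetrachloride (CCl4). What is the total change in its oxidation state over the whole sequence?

+6

Carbon oxidation states along the series — methanol: -2, chloroform: +2, hydrogen cyanide: +2, formamide: +2, carbon tetrachloride: +4.
Net change = +4 − (-2) = +6.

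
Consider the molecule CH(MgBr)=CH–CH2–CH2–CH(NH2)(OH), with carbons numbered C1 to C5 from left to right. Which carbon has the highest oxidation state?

C5

Assign +1 per bond to O/N/halogen, −1 per bond to H or an electropositive element, and 0 per bond to carbon. Tallying each carbon:
C1: 2C, 1H, 1Mg → 0 − 1 − 1 = -2
C2: 3C, 1H → 0 − 1 = -1
C3: 2C, 2H → 0 − 2 = -2
C4: 2C, 2H → 0 − 2 = -2
C5: 1C, 1H, 1O, 1N → 0 − 1 + 1 + 1 = +1
The most oxidised carbon is C5 at +1.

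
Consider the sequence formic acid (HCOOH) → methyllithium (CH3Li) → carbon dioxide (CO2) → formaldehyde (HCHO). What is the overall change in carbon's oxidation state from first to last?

-2

Carbon oxidation states along the series — formic acid: +2, methyllithium: -4, carbon dioxide: +4, formaldehyde: 0.
Net change = 0 − (+2) = -2.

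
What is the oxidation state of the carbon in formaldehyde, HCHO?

The carbon has one bond to H (-1), one bond to H (-1), a double bond to O (2×+1 = +2).
Oxidation state = -1 − 1 + 2 = 0.

0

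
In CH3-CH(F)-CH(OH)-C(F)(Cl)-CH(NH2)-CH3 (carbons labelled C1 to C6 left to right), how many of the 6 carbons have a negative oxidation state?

2

Tallying each carbon's bonds:
C1: 1C, 3H → 0 − 3 = -3
C2: 2C, 1H, 1F → 0 − 1 + 1 = 0
C3: 2C, 1H, 1O → 0 − 1 + 1 = 0
C4: 2C, 1F, 1Cl → 0 + 1 + 1 = +2
C5: 2C, 1H, 1N → 0 − 1 + 1 = 0
C6: 1C, 3H → 0 − 3 = -3
2 carbons (C1, C6) meet the condition.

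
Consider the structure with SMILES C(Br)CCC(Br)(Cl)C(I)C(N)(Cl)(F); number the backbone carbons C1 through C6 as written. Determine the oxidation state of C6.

+3

C6 has one bond to C (0), one bond to N (+1), one bond to Cl (+1), one bond to F (+1).
Oxidation state = 0 + 1 + 1 + 1 = +3.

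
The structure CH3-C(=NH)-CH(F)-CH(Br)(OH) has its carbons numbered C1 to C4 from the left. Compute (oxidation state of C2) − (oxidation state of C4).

C2: 2C, 2N → 0 + 2 = +2
C4: 1C, 1H, 1O, 1Br → 0 − 1 + 1 + 1 = +1
Difference: +2 − (+1) = +1.

+1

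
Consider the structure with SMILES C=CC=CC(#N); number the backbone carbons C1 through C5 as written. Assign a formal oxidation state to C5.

+3

C5 has one bond to C (0), a triple bond to N (3×+1 = +3).
Oxidation state = 0 + 3 = +3.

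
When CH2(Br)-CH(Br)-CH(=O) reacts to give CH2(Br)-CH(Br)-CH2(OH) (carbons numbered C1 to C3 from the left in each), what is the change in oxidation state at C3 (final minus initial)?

Before: C3 has 1 bond to C, 1 bond to H, 2 bonds to O → oxidation state +1.
After: C3 has 1 bond to C, 2 bonds to H, 1 bond to O → oxidation state -1.
Δ = -1 − (+1) = -2, so this is a reduction at C3.

-2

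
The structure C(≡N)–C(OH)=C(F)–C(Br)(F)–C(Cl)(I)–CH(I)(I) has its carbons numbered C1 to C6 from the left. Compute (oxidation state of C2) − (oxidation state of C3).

C2: 3C, 1O → 0 + 1 = +1
C3: 3C, 1F → 0 + 1 = +1
Difference: +1 − (+1) = 0.

0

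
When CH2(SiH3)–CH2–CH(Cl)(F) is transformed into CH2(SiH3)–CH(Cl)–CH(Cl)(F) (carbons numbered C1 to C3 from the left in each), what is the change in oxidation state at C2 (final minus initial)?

+2

Before: C2 has 2 bonds to C, 2 bonds to H → oxidation state -2.
After: C2 has 2 bonds to C, 1 bond to H, 1 bond to Cl → oxidation state 0.
Δ = 0 − (-2) = +2, so this is an oxidation at C2.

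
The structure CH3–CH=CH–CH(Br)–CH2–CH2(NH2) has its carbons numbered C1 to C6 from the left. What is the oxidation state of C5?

-2

C5 has one bond to C (0), one bond to C (0), one bond to H (-1), one bond to H (-1).
Oxidation state = 0 + 0 − 1 − 1 = -2.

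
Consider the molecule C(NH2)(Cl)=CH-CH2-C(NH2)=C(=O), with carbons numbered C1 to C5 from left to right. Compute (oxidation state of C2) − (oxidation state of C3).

+1

C2: 3C, 1H → 0 − 1 = -1
C3: 2C, 2H → 0 − 2 = -2
Difference: -1 − (-2) = +1.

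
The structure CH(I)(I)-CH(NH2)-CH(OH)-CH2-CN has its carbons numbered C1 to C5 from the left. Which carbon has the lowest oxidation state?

C4

Tallying each carbon's bonds:
C1: 1C, 1H, 2I → 0 − 1 + 2 = +1
C2: 2C, 1H, 1N → 0 − 1 + 1 = 0
C3: 2C, 1H, 1O → 0 − 1 + 1 = 0
C4: 2C, 2H → 0 − 2 = -2
C5: 1C, 3N → 0 + 3 = +3
The most reduced carbon is C4 at -2.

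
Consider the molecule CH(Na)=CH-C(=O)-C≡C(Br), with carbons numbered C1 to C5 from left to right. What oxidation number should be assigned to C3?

C3 has one bond to C (0), one bond to C (0), a double bond to O (2×+1 = +2).
Oxidation state = 0 + 0 + 2 = +2.

+2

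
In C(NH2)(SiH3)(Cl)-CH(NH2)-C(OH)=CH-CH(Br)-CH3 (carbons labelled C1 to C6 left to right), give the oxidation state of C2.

0

C2 has one bond to C (0), one bond to C (0), one bond to N (+1), one bond to H (-1).
Oxidation state = 0 + 0 + 1 − 1 = 0.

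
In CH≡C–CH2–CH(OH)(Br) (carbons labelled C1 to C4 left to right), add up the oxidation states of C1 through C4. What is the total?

-2

Tallying each carbon's bonds:
C1: 3C, 1H → 0 − 1 = -1
C2: 4C → 0 = 0
C3: 2C, 2H → 0 − 2 = -2
C4: 1C, 1H, 1O, 1Br → 0 − 1 + 1 + 1 = +1
Sum = -1 + 0 − 2 + 1 = -2.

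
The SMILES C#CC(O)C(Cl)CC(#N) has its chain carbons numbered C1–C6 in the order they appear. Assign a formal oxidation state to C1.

Bonds to more-electronegative neighbours contribute +1 each, bonds to H or metals contribute −1 each, and C–C bonds contribute 0.
C1 has a triple bond to C (3×0 = 0), one bond to H (-1).
Oxidation state = 0 − 1 = -1.

-1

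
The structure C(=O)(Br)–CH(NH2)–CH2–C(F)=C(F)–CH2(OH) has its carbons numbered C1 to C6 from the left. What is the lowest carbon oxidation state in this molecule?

-2

Assign +1 per bond to O/N/halogen, −1 per bond to H or an electropositive element, and 0 per bond to carbon. Tallying each carbon:
C1: 1C, 2O, 1Br → 0 + 2 + 1 = +3
C2: 2C, 1H, 1N → 0 − 1 + 1 = 0
C3: 2C, 2H → 0 − 2 = -2
C4: 3C, 1F → 0 + 1 = +1
C5: 3C, 1F → 0 + 1 = +1
C6: 1C, 2H, 1O → 0 − 2 + 1 = -1
The lowest value is -2.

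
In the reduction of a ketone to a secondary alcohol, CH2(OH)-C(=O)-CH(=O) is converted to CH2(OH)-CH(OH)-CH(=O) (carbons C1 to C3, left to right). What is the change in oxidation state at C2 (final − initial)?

Before: C2 has 2 bonds to C, 2 bonds to O → oxidation state +2.
After: C2 has 2 bonds to C, 1 bond to H, 1 bond to O → oxidation state 0.
Δ = 0 − (+2) = -2, so this is a reduction at C2.

-2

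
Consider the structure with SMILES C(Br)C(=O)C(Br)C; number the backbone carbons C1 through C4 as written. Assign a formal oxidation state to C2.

C2 has one bond to C (0), one bond to C (0), a double bond to O (2×+1 = +2).
Oxidation state = 0 + 0 + 2 = +2.

+2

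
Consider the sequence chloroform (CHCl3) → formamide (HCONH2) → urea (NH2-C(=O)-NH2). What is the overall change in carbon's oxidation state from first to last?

+2

Carbon oxidation states along the series — chloroform: +2, formamide: +2, urea: +4.
Net change = +4 − (+2) = +2.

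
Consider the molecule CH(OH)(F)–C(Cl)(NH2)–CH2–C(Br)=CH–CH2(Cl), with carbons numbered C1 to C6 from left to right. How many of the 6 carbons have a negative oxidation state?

Tallying each carbon's bonds:
C1: 1C, 1H, 1O, 1F → 0 − 1 + 1 + 1 = +1
C2: 2C, 1N, 1Cl → 0 + 1 + 1 = +2
C3: 2C, 2H → 0 − 2 = -2
C4: 3C, 1Br → 0 + 1 = +1
C5: 3C, 1H → 0 − 1 = -1
C6: 1C, 2H, 1Cl → 0 − 2 + 1 = -1
3 carbons (C3, C5, C6) meet the condition.

3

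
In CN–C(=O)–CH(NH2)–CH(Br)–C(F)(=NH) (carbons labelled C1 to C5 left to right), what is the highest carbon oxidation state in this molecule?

Bonds to more-electronegative neighbours contribute +1 each, bonds to H or metals contribute −1 each, and C–C bonds contribute 0. Tallying each carbon:
C1: 1C, 3N → 0 + 3 = +3
C2: 2C, 2O → 0 + 2 = +2
C3: 2C, 1H, 1N → 0 − 1 + 1 = 0
C4: 2C, 1H, 1Br → 0 − 1 + 1 = 0
C5: 1C, 2N, 1F → 0 + 2 + 1 = +3
The highest value is +3.

+3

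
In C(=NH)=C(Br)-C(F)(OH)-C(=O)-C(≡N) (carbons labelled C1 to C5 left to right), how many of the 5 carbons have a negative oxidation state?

0

Count +1 for every bond to an atom more electronegative than carbon and −1 for every bond to one less electronegative; C–C bonds are 0. Tallying each carbon:
C1: 2C, 2N → 0 + 2 = +2
C2: 3C, 1Br → 0 + 1 = +1
C3: 2C, 1O, 1F → 0 + 1 + 1 = +2
C4: 2C, 2O → 0 + 2 = +2
C5: 1C, 3N → 0 + 3 = +3
0 carbons meet the condition.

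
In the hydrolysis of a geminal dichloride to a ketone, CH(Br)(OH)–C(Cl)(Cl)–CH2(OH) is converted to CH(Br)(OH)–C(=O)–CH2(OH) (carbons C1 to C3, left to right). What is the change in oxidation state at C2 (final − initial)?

0

Before: C2 has 2 bonds to C, 2 bonds to Cl → oxidation state +2.
After: C2 has 2 bonds to C, 2 bonds to O → oxidation state +2.
Δ = +2 − (+2) = 0, so no net redox change at C2.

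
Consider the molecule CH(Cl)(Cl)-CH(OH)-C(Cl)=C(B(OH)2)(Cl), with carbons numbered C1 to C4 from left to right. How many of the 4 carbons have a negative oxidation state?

Assign +1 per bond to O/N/halogen, −1 per bond to H or an electropositive element, and 0 per bond to carbon. Tallying each carbon:
C1: 1C, 1H, 2Cl → 0 − 1 + 2 = +1
C2: 2C, 1H, 1O → 0 − 1 + 1 = 0
C3: 3C, 1Cl → 0 + 1 = +1
C4: 2C, 1Cl, 1B → 0 + 1 − 1 = 0
0 carbons meet the condition.

0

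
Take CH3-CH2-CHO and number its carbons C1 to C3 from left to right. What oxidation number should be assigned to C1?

C1 has one bond to C (0), one bond to H (-1), one bond to H (-1), one bond to H (-1).
Oxidation state = 0 − 1 − 1 − 1 = -3.

-3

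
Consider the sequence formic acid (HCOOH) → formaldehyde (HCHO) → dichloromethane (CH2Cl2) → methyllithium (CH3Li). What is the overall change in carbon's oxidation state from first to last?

-6

Carbon oxidation states along the series — formic acid: +2, formaldehyde: 0, dichloromethane: 0, methyllithium: -4.
Net change = -4 − (+2) = -6.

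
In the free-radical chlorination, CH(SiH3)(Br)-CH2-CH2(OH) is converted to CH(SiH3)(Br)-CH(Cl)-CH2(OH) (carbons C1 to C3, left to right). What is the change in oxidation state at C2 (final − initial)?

+2

Before: C2 has 2 bonds to C, 2 bonds to H → oxidation state -2.
After: C2 has 2 bonds to C, 1 bond to H, 1 bond to Cl → oxidation state 0.
Δ = 0 − (-2) = +2, so this is an oxidation at C2.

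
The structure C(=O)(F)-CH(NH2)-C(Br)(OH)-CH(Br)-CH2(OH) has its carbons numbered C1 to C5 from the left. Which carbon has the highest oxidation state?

C1

Each bond to a more electronegative atom (O, N, halogen) counts +1, each bond to a less electronegative atom (H, metal, B, Si) counts −1, and each C–C bond counts 0. Tallying each carbon:
C1: 1C, 2O, 1F → 0 + 2 + 1 = +3
C2: 2C, 1H, 1N → 0 − 1 + 1 = 0
C3: 2C, 1O, 1Br → 0 + 1 + 1 = +2
C4: 2C, 1H, 1Br → 0 − 1 + 1 = 0
C5: 1C, 2H, 1O → 0 − 2 + 1 = -1
The most oxidised carbon is C1 at +3.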